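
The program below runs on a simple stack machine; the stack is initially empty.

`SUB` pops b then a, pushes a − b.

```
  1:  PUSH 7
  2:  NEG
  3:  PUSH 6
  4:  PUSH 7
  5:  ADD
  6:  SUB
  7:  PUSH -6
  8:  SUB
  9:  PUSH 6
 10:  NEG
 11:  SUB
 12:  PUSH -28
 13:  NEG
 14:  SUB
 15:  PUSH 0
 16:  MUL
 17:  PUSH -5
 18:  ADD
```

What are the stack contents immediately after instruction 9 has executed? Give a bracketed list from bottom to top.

[-14, 6]

PUSH 7  -> 7
NEG     -> -7
PUSH 6  -> -7 6
PUSH 7  -> -7 6 7
ADD     -> -7 13
SUB     -> -20
PUSH -6 -> -20 -6
SUB     -> -14
PUSH 6  -> -14 6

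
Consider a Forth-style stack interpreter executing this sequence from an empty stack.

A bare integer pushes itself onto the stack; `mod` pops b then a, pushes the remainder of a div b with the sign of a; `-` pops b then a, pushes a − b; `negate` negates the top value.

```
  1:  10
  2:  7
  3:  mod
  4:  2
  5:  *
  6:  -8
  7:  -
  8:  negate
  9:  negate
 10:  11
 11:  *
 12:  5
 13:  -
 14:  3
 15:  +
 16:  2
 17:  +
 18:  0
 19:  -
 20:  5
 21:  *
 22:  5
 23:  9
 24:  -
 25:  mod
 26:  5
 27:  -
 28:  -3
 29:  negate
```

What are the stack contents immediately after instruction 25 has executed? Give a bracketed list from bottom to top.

10     → [10]
7      → [10, 7]
mod    → [3]
2      → [3, 2]
*      → [6]
-8     → [6, -8]
-      → [14]
negate → [-14]
negate → [14]
11     → [14, 11]
*      → [154]
5      → [154, 5]
-      → [149]
3      → [149, 3]
+      → [152]
2      → [152, 2]
+      → [154]
0      → [154, 0]
-      → [154]
5      → [154, 5]
*      → [770]
5      → [770, 5]
9      → [770, 5, 9]
-      → [770, -4]
mod    → [2]

[2]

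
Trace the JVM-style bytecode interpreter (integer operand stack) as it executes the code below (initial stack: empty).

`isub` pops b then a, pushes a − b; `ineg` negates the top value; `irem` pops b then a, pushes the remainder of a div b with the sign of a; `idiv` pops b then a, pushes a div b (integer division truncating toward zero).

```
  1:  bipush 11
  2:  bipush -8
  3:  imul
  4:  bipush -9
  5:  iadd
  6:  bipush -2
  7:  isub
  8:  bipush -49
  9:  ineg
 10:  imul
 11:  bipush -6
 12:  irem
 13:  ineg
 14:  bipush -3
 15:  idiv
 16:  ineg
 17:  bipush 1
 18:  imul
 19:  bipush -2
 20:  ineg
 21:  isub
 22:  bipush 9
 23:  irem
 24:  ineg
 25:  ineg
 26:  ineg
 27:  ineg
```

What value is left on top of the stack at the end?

-1

bipush 11  : 11
bipush -8  : 11 -8
imul       : -88
bipush -9  : -88 -9
iadd       : -97
bipush -2  : -97 -2
isub       : -95
bipush -49 : -95 -49
ineg       : -95 49
imul       : -4655
bipush -6  : -4655 -6
irem       : -5
ineg       : 5
bipush -3  : 5 -3
idiv       : -1
ineg       : 1
bipush 1   : 1 1
imul       : 1
bipush -2  : 1 -2
ineg       : 1 2
isub       : -1
bipush 9   : -1 9
irem       : -1
ineg       : 1
ineg       : -1
ineg       : 1
ineg       : -1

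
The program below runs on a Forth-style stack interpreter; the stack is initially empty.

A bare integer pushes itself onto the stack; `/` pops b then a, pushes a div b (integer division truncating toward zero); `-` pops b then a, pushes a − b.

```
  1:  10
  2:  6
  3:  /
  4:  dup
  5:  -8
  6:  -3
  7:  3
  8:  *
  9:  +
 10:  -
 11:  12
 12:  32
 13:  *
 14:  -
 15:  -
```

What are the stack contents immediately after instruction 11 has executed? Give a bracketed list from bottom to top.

[1, 18, 12]

10  -> [10]
6   -> [10, 6]
/   -> [1]
dup -> [1, 1]
-8  -> [1, 1, -8]
-3  -> [1, 1, -8, -3]
3   -> [1, 1, -8, -3, 3]
*   -> [1, 1, -8, -9]
+   -> [1, 1, -17]
-   -> [1, 18]
12  -> [1, 18, 12]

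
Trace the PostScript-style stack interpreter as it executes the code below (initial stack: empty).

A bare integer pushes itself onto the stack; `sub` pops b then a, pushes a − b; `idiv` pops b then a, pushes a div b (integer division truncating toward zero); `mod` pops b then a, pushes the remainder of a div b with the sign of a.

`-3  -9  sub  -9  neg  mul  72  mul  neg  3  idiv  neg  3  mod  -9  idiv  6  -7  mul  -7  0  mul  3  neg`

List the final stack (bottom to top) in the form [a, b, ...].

[0, -42, 0, -3]

-3   → [-3]
-9   → [-3, -9]
sub  → [6]
-9   → [6, -9]
neg  → [6, 9]
mul  → [54]
72   → [54, 72]
mul  → [3888]
neg  → [-3888]
3    → [-3888, 3]
idiv → [-1296]
neg  → [1296]
3    → [1296, 3]
mod  → [0]
-9   → [0, -9]
idiv → [0]
6    → [0, 6]
-7   → [0, 6, -7]
mul  → [0, -42]
-7   → [0, -42, -7]
0    → [0, -42, -7, 0]
mul  → [0, -42, 0]
3    → [0, -42, 0, 3]
neg  → [0, -42, 0, -3]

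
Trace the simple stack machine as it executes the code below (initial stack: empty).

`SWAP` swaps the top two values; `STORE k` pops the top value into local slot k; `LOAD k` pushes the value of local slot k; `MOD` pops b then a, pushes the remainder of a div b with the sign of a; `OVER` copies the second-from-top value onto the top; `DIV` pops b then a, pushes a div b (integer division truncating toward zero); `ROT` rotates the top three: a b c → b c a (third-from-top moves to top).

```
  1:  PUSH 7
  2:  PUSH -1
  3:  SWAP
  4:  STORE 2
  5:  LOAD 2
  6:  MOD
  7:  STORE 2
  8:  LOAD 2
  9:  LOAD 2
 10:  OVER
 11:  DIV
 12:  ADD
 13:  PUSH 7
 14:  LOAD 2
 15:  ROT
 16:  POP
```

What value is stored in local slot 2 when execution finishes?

-1

PUSH 7   [7]
PUSH -1  [7, -1]
SWAP     [-1, 7]
STORE 2  [-1]
LOAD 2   [-1, 7]
MOD      [-1]
STORE 2  []
LOAD 2   [-1]
LOAD 2   [-1, -1]
OVER     [-1, -1, -1]
DIV      [-1, 1]
ADD      [0]
PUSH 7   [0, 7]
LOAD 2   [0, 7, -1]
ROT      [7, -1, 0]
POP      [7, -1]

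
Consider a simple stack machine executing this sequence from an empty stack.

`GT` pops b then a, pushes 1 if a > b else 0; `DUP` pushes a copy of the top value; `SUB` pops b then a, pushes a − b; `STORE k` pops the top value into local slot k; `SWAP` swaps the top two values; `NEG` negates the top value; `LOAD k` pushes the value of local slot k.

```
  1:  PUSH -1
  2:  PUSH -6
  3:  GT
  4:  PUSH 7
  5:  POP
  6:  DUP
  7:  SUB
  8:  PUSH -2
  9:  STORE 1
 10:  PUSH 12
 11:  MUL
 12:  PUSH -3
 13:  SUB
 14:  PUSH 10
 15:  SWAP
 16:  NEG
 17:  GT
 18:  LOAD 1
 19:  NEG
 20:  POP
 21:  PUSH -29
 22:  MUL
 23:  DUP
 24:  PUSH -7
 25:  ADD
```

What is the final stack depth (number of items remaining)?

2

PUSH -1  → [-1]
PUSH -6  → [-1, -6]
GT       → [1]
PUSH 7   → [1, 7]
POP      → [1]
DUP      → [1, 1]
SUB      → [0]
PUSH -2  → [0, -2]
STORE 1  → [0]
PUSH 12  → [0, 12]
MUL      → [0]
PUSH -3  → [0, -3]
SUB      → [3]
PUSH 10  → [3, 10]
SWAP     → [10, 3]
NEG      → [10, -3]
GT       → [1]
LOAD 1   → [1, -2]
NEG      → [1, 2]
POP      → [1]
PUSH -29 → [1, -29]
MUL      → [-29]
DUP      → [-29, -29]
PUSH -7  → [-29, -29, -7]
ADD      → [-29, -36]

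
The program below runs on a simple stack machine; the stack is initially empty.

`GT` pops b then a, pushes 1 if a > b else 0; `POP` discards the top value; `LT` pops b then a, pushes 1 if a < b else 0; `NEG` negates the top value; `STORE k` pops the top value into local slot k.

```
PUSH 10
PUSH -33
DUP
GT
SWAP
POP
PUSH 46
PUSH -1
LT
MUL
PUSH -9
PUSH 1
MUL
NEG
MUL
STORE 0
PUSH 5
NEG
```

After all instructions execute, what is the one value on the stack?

-5

PUSH 10  -> [10]
PUSH -33 -> [10, -33]
DUP      -> [10, -33, -33]
GT       -> [10, 0]
SWAP     -> [0, 10]
POP      -> [0]
PUSH 46  -> [0, 46]
PUSH -1  -> [0, 46, -1]
LT       -> [0, 0]
MUL      -> [0]
PUSH -9  -> [0, -9]
PUSH 1   -> [0, -9, 1]
MUL      -> [0, -9]
NEG      -> [0, 9]
MUL      -> [0]
STORE 0  -> []
PUSH 5   -> [5]
NEG      -> [-5]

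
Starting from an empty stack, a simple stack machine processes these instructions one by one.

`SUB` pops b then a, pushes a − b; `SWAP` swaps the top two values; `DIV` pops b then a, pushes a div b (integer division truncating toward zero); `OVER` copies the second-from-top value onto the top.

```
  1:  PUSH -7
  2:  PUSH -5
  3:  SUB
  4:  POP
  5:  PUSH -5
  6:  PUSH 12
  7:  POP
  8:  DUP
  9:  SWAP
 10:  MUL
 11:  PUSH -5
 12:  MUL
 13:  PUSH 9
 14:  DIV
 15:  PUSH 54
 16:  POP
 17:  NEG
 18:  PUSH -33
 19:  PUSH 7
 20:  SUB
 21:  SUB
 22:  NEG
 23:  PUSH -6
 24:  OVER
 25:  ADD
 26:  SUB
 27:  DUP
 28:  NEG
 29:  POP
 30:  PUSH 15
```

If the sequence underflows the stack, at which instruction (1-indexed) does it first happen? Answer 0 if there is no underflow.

PUSH -7  → -7
PUSH -5  → -7 -5
SUB      → -2
POP      → (empty)
PUSH -5  → -5
PUSH 12  → -5 12
POP      → -5
DUP      → -5 -5
SWAP     → -5 -5
MUL      → 25
PUSH -5  → 25 -5
MUL      → -125
PUSH 9   → -125 9
DIV      → -13
PUSH 54  → -13 54
POP      → -13
NEG      → 13
PUSH -33 → 13 -33
PUSH 7   → 13 -33 7
SUB      → 13 -40
SUB      → 53
NEG      → -53
PUSH -6  → -53 -6
OVER     → -53 -6 -53
ADD      → -53 -59
SUB      → 6
DUP      → 6 6
NEG      → 6 -6
POP      → 6
PUSH 15  → 6 15

0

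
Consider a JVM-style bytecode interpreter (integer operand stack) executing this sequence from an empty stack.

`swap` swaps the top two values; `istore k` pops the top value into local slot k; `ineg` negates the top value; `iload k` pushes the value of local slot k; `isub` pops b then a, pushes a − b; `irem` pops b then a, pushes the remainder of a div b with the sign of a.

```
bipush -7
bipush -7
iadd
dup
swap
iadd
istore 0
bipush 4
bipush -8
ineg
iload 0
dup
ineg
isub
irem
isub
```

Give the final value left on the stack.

-4

bipush -7  -7
bipush -7  -7 -7
iadd       -14
dup        -14 -14
swap       -14 -14
iadd       -28
istore 0   (empty)
bipush 4   4
bipush -8  4 -8
ineg       4 8
iload 0    4 8 -28
dup        4 8 -28 -28
ineg       4 8 -28 28
isub       4 8 -56
irem       4 8
isub       -4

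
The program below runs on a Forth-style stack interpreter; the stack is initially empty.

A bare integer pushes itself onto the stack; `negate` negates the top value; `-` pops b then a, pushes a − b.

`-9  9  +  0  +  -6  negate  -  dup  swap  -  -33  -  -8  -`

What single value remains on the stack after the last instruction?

41

-9     -> -9
9      -> -9 9
+      -> 0
0      -> 0 0
+      -> 0
-6     -> 0 -6
negate -> 0 6
-      -> -6
dup    -> -6 -6
swap   -> -6 -6
-      -> 0
-33    -> 0 -33
-      -> 33
-8     -> 33 -8
-      -> 41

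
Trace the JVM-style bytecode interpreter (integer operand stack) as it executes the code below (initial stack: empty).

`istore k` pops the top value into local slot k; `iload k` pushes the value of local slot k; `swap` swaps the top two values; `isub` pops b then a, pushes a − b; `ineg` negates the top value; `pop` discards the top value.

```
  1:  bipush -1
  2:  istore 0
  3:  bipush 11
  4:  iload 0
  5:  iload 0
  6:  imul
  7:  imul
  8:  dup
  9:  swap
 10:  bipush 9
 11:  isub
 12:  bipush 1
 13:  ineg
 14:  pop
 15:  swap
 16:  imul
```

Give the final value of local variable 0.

-1

bipush -1 -> [-1]
istore 0  -> []
bipush 11 -> [11]
iload 0   -> [11, -1]
iload 0   -> [11, -1, -1]
imul      -> [11, 1]
imul      -> [11]
dup       -> [11, 11]
swap      -> [11, 11]
bipush 9  -> [11, 11, 9]
isub      -> [11, 2]
bipush 1  -> [11, 2, 1]
ineg      -> [11, 2, -1]
pop       -> [11, 2]
swap      -> [2, 11]
imul      -> [22]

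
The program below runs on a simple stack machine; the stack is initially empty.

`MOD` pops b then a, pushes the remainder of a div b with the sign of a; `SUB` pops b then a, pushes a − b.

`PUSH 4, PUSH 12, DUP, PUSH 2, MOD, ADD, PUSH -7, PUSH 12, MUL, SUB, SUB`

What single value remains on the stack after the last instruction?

PUSH 4   [4]
PUSH 12  [4, 12]
DUP      [4, 12, 12]
PUSH 2   [4, 12, 12, 2]
MOD      [4, 12, 0]
ADD      [4, 12]
PUSH -7  [4, 12, -7]
PUSH 12  [4, 12, -7, 12]
MUL      [4, 12, -84]
SUB      [4, 96]
SUB      [-92]

-92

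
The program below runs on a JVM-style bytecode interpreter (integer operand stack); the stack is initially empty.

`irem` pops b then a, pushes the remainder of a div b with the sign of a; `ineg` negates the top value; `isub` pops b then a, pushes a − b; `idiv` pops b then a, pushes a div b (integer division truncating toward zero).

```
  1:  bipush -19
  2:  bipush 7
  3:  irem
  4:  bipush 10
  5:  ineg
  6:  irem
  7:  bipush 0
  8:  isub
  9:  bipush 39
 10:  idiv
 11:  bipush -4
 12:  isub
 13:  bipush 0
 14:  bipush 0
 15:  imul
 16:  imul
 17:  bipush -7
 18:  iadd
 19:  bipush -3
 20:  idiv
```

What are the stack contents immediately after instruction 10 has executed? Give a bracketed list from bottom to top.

[0]

bipush -19 → -19
bipush 7   → -19 7
irem       → -5
bipush 10  → -5 10
ineg       → -5 -10
irem       → -5
bipush 0   → -5 0
isub       → -5
bipush 39  → -5 39
idiv       → 0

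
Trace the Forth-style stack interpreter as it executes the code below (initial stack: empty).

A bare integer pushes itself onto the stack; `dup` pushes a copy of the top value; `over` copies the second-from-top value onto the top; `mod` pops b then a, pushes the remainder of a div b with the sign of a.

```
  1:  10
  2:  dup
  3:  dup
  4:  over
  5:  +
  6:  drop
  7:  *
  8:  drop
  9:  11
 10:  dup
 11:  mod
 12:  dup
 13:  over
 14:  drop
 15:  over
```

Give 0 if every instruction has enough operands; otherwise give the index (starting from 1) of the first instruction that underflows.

0

10   : 10
dup  : 10 10
dup  : 10 10 10
over : 10 10 10 10
+    : 10 10 20
drop : 10 10
*    : 100
drop : (empty)
11   : 11
dup  : 11 11
mod  : 0
dup  : 0 0
over : 0 0 0
drop : 0 0
over : 0 0 0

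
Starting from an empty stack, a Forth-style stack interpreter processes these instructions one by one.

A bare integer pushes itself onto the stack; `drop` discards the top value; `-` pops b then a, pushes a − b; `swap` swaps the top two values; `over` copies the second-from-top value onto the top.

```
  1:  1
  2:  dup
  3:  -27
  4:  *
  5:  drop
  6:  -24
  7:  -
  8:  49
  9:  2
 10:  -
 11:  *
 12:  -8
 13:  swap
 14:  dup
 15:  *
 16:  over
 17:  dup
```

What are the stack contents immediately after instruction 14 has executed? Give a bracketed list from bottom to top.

1    -> 1
dup  -> 1 1
-27  -> 1 1 -27
*    -> 1 -27
drop -> 1
-24  -> 1 -24
-    -> 25
49   -> 25 49
2    -> 25 49 2
-    -> 25 47
*    -> 1175
-8   -> 1175 -8
swap -> -8 1175
dup  -> -8 1175 1175

[-8, 1175, 1175]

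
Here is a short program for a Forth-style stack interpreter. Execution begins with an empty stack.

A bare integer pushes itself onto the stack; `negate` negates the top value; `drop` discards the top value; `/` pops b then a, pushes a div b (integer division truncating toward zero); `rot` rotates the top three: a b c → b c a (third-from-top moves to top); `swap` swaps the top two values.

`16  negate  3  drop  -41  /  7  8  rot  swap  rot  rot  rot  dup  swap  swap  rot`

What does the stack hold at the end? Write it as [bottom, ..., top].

16     → 16
negate → -16
3      → -16 3
drop   → -16
-41    → -16 -41
/      → 0
7      → 0 7
8      → 0 7 8
rot    → 7 8 0
swap   → 7 0 8
rot    → 0 8 7
rot    → 8 7 0
rot    → 7 0 8
dup    → 7 0 8 8
swap   → 7 0 8 8
swap   → 7 0 8 8
rot    → 7 8 8 0

[7, 8, 8, 0]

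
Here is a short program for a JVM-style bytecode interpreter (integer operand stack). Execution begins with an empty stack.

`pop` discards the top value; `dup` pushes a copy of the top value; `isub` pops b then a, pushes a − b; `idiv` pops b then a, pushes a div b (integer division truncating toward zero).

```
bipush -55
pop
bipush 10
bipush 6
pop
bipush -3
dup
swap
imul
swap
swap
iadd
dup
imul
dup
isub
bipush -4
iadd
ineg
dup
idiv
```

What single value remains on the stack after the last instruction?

bipush -55 → -55
pop        → (empty)
bipush 10  → 10
bipush 6   → 10 6
pop        → 10
bipush -3  → 10 -3
dup        → 10 -3 -3
swap       → 10 -3 -3
imul       → 10 9
swap       → 9 10
swap       → 10 9
iadd       → 19
dup        → 19 19
imul       → 361
dup        → 361 361
isub       → 0
bipush -4  → 0 -4
iadd       → -4
ineg       → 4
dup        → 4 4
idiv       → 1

1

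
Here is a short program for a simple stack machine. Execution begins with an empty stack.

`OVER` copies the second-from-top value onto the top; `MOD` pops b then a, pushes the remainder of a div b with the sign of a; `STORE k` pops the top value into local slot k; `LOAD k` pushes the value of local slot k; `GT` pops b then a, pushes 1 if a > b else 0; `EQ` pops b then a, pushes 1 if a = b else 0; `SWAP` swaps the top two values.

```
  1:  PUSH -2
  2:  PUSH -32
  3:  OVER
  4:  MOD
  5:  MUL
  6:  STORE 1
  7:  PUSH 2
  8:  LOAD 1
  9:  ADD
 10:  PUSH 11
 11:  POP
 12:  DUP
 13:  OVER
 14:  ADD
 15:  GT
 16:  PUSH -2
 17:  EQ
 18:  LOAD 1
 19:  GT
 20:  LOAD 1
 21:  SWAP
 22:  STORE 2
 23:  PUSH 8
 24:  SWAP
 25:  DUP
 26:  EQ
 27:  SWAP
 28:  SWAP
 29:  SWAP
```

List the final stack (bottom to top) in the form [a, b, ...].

PUSH -2  : -2
PUSH -32 : -2 -32
OVER     : -2 -32 -2
MOD      : -2 0
MUL      : 0
STORE 1  : (empty)
PUSH 2   : 2
LOAD 1   : 2 0
ADD      : 2
PUSH 11  : 2 11
POP      : 2
DUP      : 2 2
OVER     : 2 2 2
ADD      : 2 4
GT       : 0
PUSH -2  : 0 -2
EQ       : 0
LOAD 1   : 0 0
GT       : 0
LOAD 1   : 0 0
SWAP     : 0 0
STORE 2  : 0
PUSH 8   : 0 8
SWAP     : 8 0
DUP      : 8 0 0
EQ       : 8 1
SWAP     : 1 8
SWAP     : 8 1
SWAP     : 1 8

[1, 8]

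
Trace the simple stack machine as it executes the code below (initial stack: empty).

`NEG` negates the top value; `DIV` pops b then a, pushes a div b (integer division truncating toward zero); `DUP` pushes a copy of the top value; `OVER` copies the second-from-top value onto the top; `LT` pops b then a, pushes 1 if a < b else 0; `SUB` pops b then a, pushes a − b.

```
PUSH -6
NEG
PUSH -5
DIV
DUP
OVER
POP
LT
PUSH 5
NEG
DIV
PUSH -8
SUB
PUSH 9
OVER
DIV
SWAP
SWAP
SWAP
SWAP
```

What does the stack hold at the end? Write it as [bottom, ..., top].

[8, 1]

PUSH -6 -> [-6]
NEG     -> [6]
PUSH -5 -> [6, -5]
DIV     -> [-1]
DUP     -> [-1, -1]
OVER    -> [-1, -1, -1]
POP     -> [-1, -1]
LT      -> [0]
PUSH 5  -> [0, 5]
NEG     -> [0, -5]
DIV     -> [0]
PUSH -8 -> [0, -8]
SUB     -> [8]
PUSH 9  -> [8, 9]
OVER    -> [8, 9, 8]
DIV     -> [8, 1]
SWAP    -> [1, 8]
SWAP    -> [8, 1]
SWAP    -> [1, 8]
SWAP    -> [8, 1]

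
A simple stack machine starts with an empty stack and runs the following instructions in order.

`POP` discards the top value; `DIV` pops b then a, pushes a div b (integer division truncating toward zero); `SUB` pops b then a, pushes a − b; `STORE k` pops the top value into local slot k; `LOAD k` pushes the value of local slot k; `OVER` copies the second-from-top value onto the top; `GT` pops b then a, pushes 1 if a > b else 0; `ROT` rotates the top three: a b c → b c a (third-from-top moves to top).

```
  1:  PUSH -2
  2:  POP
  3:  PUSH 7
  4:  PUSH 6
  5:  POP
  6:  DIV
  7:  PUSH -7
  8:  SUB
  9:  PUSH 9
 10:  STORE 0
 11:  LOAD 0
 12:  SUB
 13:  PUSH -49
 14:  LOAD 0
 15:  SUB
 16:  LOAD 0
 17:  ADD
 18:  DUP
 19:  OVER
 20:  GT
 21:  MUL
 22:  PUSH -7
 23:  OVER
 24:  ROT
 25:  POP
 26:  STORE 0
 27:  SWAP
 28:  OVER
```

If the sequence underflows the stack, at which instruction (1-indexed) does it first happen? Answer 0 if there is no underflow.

PUSH -2 -> [-2]
POP     -> []
PUSH 7  -> [7]
PUSH 6  -> [7, 6]
POP     -> [7]
DIV  — needs 2 operands, stack has 1 → underflow

6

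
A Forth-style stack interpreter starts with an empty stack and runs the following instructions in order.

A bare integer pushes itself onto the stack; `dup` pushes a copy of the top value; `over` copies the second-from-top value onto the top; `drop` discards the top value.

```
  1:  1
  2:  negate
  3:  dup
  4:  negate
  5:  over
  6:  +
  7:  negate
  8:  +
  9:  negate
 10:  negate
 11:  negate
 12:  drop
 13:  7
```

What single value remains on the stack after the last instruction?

1      : 1
negate : -1
dup    : -1 -1
negate : -1 1
over   : -1 1 -1
+      : -1 0
negate : -1 0
+      : -1
negate : 1
negate : -1
negate : 1
drop   : (empty)
7      : 7

7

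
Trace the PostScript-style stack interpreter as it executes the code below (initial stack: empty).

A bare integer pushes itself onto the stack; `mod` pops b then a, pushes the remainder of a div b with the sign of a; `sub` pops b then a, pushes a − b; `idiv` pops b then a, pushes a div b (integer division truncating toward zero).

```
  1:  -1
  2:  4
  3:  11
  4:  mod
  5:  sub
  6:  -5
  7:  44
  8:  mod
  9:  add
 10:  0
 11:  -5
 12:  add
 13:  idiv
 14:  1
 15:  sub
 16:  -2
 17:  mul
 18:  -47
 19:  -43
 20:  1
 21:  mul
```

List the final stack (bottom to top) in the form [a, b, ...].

-1    [-1]
4     [-1, 4]
11    [-1, 4, 11]
mod   [-1, 4]
sub   [-5]
-5    [-5, -5]
44    [-5, -5, 44]
mod   [-5, -5]
add   [-10]
0     [-10, 0]
-5    [-10, 0, -5]
add   [-10, -5]
idiv  [2]
1     [2, 1]
sub   [1]
-2    [1, -2]
mul   [-2]
-47   [-2, -47]
-43   [-2, -47, -43]
1     [-2, -47, -43, 1]
mul   [-2, -47, -43]

[-2, -47, -43]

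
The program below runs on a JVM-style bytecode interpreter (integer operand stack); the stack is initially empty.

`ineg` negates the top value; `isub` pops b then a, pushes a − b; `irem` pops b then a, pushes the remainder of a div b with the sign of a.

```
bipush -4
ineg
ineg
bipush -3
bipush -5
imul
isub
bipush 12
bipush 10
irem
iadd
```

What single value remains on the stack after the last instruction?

-17

bipush -4 → -4
ineg      → 4
ineg      → -4
bipush -3 → -4 -3
bipush -5 → -4 -3 -5
imul      → -4 15
isub      → -19
bipush 12 → -19 12
bipush 10 → -19 12 10
irem      → -19 2
iadd      → -17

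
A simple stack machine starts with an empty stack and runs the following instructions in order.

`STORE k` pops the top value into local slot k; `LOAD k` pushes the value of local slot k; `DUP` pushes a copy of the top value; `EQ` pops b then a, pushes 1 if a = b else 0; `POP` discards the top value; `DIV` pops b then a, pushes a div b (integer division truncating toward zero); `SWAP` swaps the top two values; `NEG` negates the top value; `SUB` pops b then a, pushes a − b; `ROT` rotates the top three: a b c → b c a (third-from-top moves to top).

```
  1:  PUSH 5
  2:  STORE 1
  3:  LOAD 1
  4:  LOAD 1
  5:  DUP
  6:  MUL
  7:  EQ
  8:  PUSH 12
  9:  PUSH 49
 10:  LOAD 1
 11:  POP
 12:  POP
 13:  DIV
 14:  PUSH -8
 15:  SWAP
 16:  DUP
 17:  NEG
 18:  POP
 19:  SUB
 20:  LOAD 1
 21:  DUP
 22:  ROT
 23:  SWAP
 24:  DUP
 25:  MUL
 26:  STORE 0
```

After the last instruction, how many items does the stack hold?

2

PUSH 5  : [5]
STORE 1 : []
LOAD 1  : [5]
LOAD 1  : [5, 5]
DUP     : [5, 5, 5]
MUL     : [5, 25]
EQ      : [0]
PUSH 12 : [0, 12]
PUSH 49 : [0, 12, 49]
LOAD 1  : [0, 12, 49, 5]
POP     : [0, 12, 49]
POP     : [0, 12]
DIV     : [0]
PUSH -8 : [0, -8]
SWAP    : [-8, 0]
DUP     : [-8, 0, 0]
NEG     : [-8, 0, 0]
POP     : [-8, 0]
SUB     : [-8]
LOAD 1  : [-8, 5]
DUP     : [-8, 5, 5]
ROT     : [5, 5, -8]
SWAP    : [5, -8, 5]
DUP     : [5, -8, 5, 5]
MUL     : [5, -8, 25]
STORE 0 : [5, -8]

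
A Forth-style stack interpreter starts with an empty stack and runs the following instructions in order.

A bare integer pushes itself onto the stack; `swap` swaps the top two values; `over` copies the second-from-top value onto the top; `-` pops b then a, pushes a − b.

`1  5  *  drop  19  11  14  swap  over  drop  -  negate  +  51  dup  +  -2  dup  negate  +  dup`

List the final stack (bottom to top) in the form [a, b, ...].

1      : [1]
5      : [1, 5]
*      : [5]
drop   : []
19     : [19]
11     : [19, 11]
14     : [19, 11, 14]
swap   : [19, 14, 11]
over   : [19, 14, 11, 14]
drop   : [19, 14, 11]
-      : [19, 3]
negate : [19, -3]
+      : [16]
51     : [16, 51]
dup    : [16, 51, 51]
+      : [16, 102]
-2     : [16, 102, -2]
dup    : [16, 102, -2, -2]
negate : [16, 102, -2, 2]
+      : [16, 102, 0]
dup    : [16, 102, 0, 0]

[16, 102, 0, 0]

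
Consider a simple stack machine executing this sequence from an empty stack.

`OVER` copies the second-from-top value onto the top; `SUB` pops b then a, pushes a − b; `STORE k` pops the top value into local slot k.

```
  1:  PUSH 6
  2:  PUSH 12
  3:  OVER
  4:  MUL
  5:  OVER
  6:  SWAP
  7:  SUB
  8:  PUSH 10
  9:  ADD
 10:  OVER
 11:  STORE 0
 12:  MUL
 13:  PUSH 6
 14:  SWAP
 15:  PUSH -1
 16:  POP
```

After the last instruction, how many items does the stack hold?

PUSH 6  → [6]
PUSH 12 → [6, 12]
OVER    → [6, 12, 6]
MUL     → [6, 72]
OVER    → [6, 72, 6]
SWAP    → [6, 6, 72]
SUB     → [6, -66]
PUSH 10 → [6, -66, 10]
ADD     → [6, -56]
OVER    → [6, -56, 6]
STORE 0 → [6, -56]
MUL     → [-336]
PUSH 6  → [-336, 6]
SWAP    → [6, -336]
PUSH -1 → [6, -336, -1]
POP     → [6, -336]

2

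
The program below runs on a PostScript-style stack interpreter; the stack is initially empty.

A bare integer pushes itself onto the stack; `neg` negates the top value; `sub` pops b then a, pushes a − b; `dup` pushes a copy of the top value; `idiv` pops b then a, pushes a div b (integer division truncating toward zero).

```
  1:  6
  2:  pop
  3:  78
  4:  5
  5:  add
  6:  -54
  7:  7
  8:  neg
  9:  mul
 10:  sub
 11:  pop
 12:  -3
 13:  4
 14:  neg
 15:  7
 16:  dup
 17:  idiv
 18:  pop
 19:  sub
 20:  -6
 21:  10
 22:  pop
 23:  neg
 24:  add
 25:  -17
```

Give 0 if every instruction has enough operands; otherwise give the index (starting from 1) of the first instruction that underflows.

0

6    : [6]
pop  : []
78   : [78]
5    : [78, 5]
add  : [83]
-54  : [83, -54]
7    : [83, -54, 7]
neg  : [83, -54, -7]
mul  : [83, 378]
sub  : [-295]
pop  : []
-3   : [-3]
4    : [-3, 4]
neg  : [-3, -4]
7    : [-3, -4, 7]
dup  : [-3, -4, 7, 7]
idiv : [-3, -4, 1]
pop  : [-3, -4]
sub  : [1]
-6   : [1, -6]
10   : [1, -6, 10]
pop  : [1, -6]
neg  : [1, 6]
add  : [7]
-17  : [7, -17]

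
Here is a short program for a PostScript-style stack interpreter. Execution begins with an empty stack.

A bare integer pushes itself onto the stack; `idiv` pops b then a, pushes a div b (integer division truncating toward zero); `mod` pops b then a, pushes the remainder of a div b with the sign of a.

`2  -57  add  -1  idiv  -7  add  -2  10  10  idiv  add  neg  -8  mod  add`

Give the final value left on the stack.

49

2     [2]
-57   [2, -57]
add   [-55]
-1    [-55, -1]
idiv  [55]
-7    [55, -7]
add   [48]
-2    [48, -2]
10    [48, -2, 10]
10    [48, -2, 10, 10]
idiv  [48, -2, 1]
add   [48, -1]
neg   [48, 1]
-8    [48, 1, -8]
mod   [48, 1]
add   [49]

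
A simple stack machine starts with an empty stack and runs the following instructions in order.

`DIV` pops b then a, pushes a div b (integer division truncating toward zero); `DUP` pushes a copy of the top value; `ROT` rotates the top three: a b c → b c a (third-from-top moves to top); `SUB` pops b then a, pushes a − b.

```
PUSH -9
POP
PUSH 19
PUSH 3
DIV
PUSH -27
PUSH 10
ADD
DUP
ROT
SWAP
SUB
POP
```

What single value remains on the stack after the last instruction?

PUSH -9  → -9
POP      → (empty)
PUSH 19  → 19
PUSH 3   → 19 3
DIV      → 6
PUSH -27 → 6 -27
PUSH 10  → 6 -27 10
ADD      → 6 -17
DUP      → 6 -17 -17
ROT      → -17 -17 6
SWAP     → -17 6 -17
SUB      → -17 23
POP      → -17

-17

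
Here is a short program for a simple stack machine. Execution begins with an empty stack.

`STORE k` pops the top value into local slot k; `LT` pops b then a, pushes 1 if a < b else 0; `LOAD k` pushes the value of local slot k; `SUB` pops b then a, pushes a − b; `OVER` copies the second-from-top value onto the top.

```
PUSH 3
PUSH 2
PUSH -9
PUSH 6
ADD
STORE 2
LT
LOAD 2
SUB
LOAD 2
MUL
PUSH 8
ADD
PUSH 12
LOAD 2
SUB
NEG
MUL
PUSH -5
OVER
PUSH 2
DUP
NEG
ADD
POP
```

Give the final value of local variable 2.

PUSH 3   3
PUSH 2   3 2
PUSH -9  3 2 -9
PUSH 6   3 2 -9 6
ADD      3 2 -3
STORE 2  3 2
LT       0
LOAD 2   0 -3
SUB      3
LOAD 2   3 -3
MUL      -9
PUSH 8   -9 8
ADD      -1
PUSH 12  -1 12
LOAD 2   -1 12 -3
SUB      -1 15
NEG      -1 -15
MUL      15
PUSH -5  15 -5
OVER     15 -5 15
PUSH 2   15 -5 15 2
DUP      15 -5 15 2 2
NEG      15 -5 15 2 -2
ADD      15 -5 15 0
POP      15 -5 15

-3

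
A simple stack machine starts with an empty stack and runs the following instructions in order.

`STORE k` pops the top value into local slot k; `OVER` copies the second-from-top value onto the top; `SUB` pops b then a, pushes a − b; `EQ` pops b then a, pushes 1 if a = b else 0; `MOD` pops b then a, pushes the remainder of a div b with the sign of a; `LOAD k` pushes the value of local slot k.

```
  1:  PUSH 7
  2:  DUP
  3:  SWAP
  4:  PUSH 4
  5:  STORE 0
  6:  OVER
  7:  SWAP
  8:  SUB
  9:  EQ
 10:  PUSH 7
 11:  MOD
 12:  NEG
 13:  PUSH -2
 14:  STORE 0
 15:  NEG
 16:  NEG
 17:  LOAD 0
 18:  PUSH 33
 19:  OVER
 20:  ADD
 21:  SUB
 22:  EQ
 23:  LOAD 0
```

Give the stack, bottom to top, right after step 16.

[0]

PUSH 7  -> 7
DUP     -> 7 7
SWAP    -> 7 7
PUSH 4  -> 7 7 4
STORE 0 -> 7 7
OVER    -> 7 7 7
SWAP    -> 7 7 7
SUB     -> 7 0
EQ      -> 0
PUSH 7  -> 0 7
MOD     -> 0
NEG     -> 0
PUSH -2 -> 0 -2
STORE 0 -> 0
NEG     -> 0
NEG     -> 0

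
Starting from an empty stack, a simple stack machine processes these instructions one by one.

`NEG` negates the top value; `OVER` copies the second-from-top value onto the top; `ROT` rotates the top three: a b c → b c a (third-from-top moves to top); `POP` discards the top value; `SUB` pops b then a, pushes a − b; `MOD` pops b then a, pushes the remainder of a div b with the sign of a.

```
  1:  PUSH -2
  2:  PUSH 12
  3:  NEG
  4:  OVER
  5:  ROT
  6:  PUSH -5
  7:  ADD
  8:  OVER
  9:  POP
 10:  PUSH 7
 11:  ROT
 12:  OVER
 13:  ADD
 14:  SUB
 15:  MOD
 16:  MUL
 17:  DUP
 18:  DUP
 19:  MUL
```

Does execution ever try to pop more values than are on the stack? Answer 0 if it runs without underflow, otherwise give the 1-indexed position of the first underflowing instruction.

0

PUSH -2  -2
PUSH 12  -2 12
NEG      -2 -12
OVER     -2 -12 -2
ROT      -12 -2 -2
PUSH -5  -12 -2 -2 -5
ADD      -12 -2 -7
OVER     -12 -2 -7 -2
POP      -12 -2 -7
PUSH 7   -12 -2 -7 7
ROT      -12 -7 7 -2
OVER     -12 -7 7 -2 7
ADD      -12 -7 7 5
SUB      -12 -7 2
MOD      -12 -1
MUL      12
DUP      12 12
DUP      12 12 12
MUL      12 144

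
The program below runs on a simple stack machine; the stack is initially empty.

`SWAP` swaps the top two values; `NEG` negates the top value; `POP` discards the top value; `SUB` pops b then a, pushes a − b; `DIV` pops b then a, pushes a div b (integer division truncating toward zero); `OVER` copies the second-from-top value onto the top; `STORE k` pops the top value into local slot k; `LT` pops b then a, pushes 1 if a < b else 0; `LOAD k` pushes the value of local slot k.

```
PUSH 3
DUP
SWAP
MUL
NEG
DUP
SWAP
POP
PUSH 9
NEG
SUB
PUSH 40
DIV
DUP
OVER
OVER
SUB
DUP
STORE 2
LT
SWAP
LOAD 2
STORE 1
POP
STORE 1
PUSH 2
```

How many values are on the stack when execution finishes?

PUSH 3  → 3
DUP     → 3 3
SWAP    → 3 3
MUL     → 9
NEG     → -9
DUP     → -9 -9
SWAP    → -9 -9
POP     → -9
PUSH 9  → -9 9
NEG     → -9 -9
SUB     → 0
PUSH 40 → 0 40
DIV     → 0
DUP     → 0 0
OVER    → 0 0 0
OVER    → 0 0 0 0
SUB     → 0 0 0
DUP     → 0 0 0 0
STORE 2 → 0 0 0
LT      → 0 0
SWAP    → 0 0
LOAD 2  → 0 0 0
STORE 1 → 0 0
POP     → 0
STORE 1 → (empty)
PUSH 2  → 2

1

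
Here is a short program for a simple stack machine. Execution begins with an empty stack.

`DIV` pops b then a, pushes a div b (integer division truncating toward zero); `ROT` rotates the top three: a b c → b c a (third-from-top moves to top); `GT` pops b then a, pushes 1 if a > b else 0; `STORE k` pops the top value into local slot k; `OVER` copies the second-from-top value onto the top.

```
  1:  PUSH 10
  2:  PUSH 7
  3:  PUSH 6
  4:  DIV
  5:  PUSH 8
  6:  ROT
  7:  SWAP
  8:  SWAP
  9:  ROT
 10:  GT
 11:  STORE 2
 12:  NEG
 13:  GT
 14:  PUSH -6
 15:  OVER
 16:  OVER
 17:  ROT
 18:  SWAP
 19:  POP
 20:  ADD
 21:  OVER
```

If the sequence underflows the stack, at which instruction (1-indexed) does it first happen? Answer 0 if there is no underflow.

13

PUSH 10 : [10]
PUSH 7  : [10, 7]
PUSH 6  : [10, 7, 6]
DIV     : [10, 1]
PUSH 8  : [10, 1, 8]
ROT     : [1, 8, 10]
SWAP    : [1, 10, 8]
SWAP    : [1, 8, 10]
ROT     : [8, 10, 1]
GT      : [8, 1]
STORE 2 : [8]
NEG     : [-8]
GT  — needs 2 operands, stack has 1 → underflow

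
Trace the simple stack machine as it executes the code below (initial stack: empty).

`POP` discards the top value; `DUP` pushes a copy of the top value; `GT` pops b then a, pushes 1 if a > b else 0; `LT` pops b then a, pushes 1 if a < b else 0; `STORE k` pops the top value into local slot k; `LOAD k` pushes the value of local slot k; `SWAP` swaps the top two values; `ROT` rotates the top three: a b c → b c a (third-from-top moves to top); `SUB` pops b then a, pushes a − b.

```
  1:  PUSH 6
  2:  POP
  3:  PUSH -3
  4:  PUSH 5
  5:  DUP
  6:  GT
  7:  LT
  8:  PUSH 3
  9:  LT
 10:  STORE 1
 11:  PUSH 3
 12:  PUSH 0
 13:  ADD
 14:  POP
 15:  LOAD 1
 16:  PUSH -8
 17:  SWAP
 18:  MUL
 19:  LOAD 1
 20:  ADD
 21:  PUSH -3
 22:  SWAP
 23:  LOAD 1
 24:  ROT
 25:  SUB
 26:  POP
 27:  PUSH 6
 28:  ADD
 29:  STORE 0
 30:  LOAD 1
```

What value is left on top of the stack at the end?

PUSH 6   [6]
POP      []
PUSH -3  [-3]
PUSH 5   [-3, 5]
DUP      [-3, 5, 5]
GT       [-3, 0]
LT       [1]
PUSH 3   [1, 3]
LT       [1]
STORE 1  []
PUSH 3   [3]
PUSH 0   [3, 0]
ADD      [3]
POP      []
LOAD 1   [1]
PUSH -8  [1, -8]
SWAP     [-8, 1]
MUL      [-8]
LOAD 1   [-8, 1]
ADD      [-7]
PUSH -3  [-7, -3]
SWAP     [-3, -7]
LOAD 1   [-3, -7, 1]
ROT      [-7, 1, -3]
SUB      [-7, 4]
POP      [-7]
PUSH 6   [-7, 6]
ADD      [-1]
STORE 0  []
LOAD 1   [1]

1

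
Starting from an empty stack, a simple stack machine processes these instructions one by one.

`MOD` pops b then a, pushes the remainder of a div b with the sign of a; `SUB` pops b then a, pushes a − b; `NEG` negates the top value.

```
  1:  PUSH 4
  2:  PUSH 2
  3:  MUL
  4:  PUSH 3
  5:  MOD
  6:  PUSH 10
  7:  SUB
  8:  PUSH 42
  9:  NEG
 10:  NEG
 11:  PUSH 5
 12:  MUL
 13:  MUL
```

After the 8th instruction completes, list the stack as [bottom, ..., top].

[-8, 42]

PUSH 4   [4]
PUSH 2   [4, 2]
MUL      [8]
PUSH 3   [8, 3]
MOD      [2]
PUSH 10  [2, 10]
SUB      [-8]
PUSH 42  [-8, 42]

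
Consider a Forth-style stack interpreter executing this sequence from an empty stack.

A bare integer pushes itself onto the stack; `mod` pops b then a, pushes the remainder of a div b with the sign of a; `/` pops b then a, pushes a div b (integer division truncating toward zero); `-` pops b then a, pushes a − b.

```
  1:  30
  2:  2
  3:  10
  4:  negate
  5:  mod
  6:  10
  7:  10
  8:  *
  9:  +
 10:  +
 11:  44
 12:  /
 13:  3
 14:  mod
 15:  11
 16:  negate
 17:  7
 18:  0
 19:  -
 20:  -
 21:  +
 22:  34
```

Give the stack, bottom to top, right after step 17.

[0, -11, 7]

30     → [30]
2      → [30, 2]
10     → [30, 2, 10]
negate → [30, 2, -10]
mod    → [30, 2]
10     → [30, 2, 10]
10     → [30, 2, 10, 10]
*      → [30, 2, 100]
+      → [30, 102]
+      → [132]
44     → [132, 44]
/      → [3]
3      → [3, 3]
mod    → [0]
11     → [0, 11]
negate → [0, -11]
7      → [0, -11, 7]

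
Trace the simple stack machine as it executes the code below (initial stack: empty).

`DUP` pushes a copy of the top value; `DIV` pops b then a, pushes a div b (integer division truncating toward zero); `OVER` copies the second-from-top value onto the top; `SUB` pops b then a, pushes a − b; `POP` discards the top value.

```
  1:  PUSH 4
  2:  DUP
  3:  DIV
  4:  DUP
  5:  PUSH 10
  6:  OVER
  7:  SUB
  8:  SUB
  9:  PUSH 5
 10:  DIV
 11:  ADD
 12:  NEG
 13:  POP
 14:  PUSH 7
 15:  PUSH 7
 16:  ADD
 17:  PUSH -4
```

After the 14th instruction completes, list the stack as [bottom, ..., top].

[7]

PUSH 4  -> 4
DUP     -> 4 4
DIV     -> 1
DUP     -> 1 1
PUSH 10 -> 1 1 10
OVER    -> 1 1 10 1
SUB     -> 1 1 9
SUB     -> 1 -8
PUSH 5  -> 1 -8 5
DIV     -> 1 -1
ADD     -> 0
NEG     -> 0
POP     -> (empty)
PUSH 7  -> 7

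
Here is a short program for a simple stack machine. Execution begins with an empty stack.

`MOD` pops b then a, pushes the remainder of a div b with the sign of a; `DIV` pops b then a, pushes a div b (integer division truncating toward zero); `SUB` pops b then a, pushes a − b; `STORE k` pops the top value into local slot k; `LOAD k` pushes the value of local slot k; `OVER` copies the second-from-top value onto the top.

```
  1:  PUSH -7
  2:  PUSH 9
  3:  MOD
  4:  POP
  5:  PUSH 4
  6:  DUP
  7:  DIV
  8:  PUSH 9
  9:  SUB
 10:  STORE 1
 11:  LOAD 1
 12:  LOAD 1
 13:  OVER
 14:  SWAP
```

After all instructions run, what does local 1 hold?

-8

PUSH -7  [-7]
PUSH 9   [-7, 9]
MOD      [-7]
POP      []
PUSH 4   [4]
DUP      [4, 4]
DIV      [1]
PUSH 9   [1, 9]
SUB      [-8]
STORE 1  []
LOAD 1   [-8]
LOAD 1   [-8, -8]
OVER     [-8, -8, -8]
SWAP     [-8, -8, -8]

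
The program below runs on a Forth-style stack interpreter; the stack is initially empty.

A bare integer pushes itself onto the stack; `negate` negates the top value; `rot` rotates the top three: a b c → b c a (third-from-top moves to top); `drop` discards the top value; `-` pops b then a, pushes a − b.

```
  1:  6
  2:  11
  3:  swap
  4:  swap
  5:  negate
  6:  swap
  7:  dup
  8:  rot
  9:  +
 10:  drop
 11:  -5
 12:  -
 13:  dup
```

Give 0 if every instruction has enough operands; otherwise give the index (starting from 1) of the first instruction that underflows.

0

6       6
11      6 11
swap    11 6
swap    6 11
negate  6 -11
swap    -11 6
dup     -11 6 6
rot     6 6 -11
+       6 -5
drop    6
-5      6 -5
-       11
dup     11 11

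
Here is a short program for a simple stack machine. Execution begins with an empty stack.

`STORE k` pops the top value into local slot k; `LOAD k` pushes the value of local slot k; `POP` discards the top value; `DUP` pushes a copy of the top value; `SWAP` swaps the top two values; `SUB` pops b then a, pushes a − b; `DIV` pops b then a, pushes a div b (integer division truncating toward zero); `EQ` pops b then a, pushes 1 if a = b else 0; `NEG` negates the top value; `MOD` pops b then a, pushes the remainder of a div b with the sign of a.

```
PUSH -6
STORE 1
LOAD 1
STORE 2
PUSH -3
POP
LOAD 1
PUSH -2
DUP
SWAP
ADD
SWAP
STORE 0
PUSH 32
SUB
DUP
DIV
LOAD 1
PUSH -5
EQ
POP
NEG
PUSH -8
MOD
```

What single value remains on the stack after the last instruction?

PUSH -6 → -6
STORE 1 → (empty)
LOAD 1  → -6
STORE 2 → (empty)
PUSH -3 → -3
POP     → (empty)
LOAD 1  → -6
PUSH -2 → -6 -2
DUP     → -6 -2 -2
SWAP    → -6 -2 -2
ADD     → -6 -4
SWAP    → -4 -6
STORE 0 → -4
PUSH 32 → -4 32
SUB     → -36
DUP     → -36 -36
DIV     → 1
LOAD 1  → 1 -6
PUSH -5 → 1 -6 -5
EQ      → 1 0
POP     → 1
NEG     → -1
PUSH -8 → -1 -8
MOD     → -1

-1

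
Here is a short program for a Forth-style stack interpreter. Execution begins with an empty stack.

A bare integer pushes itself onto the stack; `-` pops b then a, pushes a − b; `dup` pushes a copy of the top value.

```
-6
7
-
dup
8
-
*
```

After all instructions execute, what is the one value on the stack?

-6   -6
7    -6 7
-    -13
dup  -13 -13
8    -13 -13 8
-    -13 -21
*    273

273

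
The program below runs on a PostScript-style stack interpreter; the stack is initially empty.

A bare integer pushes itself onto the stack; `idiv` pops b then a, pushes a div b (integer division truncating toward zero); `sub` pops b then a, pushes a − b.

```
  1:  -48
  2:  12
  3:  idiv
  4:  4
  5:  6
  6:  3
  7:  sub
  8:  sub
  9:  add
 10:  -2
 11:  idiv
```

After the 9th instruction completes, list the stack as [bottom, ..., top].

-48   [-48]
12    [-48, 12]
idiv  [-4]
4     [-4, 4]
6     [-4, 4, 6]
3     [-4, 4, 6, 3]
sub   [-4, 4, 3]
sub   [-4, 1]
add   [-3]

[-3]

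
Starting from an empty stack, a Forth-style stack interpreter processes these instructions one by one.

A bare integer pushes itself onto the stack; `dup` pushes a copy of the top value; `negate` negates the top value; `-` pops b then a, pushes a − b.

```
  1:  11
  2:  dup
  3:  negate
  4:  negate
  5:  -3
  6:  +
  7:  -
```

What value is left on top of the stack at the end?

11     -> 11
dup    -> 11 11
negate -> 11 -11
negate -> 11 11
-3     -> 11 11 -3
+      -> 11 8
-      -> 3

3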